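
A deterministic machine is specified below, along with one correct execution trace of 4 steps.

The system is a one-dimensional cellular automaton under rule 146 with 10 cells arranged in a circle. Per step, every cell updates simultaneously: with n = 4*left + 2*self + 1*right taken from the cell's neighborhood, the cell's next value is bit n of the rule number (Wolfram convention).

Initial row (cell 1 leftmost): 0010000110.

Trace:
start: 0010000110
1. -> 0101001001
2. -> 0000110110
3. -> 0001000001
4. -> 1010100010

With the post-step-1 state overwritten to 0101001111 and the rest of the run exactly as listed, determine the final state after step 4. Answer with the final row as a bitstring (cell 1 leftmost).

state after step 1 := 0101001111
2. -> 0000110110
3. -> 0001000001
4. -> 1010100010

1010100010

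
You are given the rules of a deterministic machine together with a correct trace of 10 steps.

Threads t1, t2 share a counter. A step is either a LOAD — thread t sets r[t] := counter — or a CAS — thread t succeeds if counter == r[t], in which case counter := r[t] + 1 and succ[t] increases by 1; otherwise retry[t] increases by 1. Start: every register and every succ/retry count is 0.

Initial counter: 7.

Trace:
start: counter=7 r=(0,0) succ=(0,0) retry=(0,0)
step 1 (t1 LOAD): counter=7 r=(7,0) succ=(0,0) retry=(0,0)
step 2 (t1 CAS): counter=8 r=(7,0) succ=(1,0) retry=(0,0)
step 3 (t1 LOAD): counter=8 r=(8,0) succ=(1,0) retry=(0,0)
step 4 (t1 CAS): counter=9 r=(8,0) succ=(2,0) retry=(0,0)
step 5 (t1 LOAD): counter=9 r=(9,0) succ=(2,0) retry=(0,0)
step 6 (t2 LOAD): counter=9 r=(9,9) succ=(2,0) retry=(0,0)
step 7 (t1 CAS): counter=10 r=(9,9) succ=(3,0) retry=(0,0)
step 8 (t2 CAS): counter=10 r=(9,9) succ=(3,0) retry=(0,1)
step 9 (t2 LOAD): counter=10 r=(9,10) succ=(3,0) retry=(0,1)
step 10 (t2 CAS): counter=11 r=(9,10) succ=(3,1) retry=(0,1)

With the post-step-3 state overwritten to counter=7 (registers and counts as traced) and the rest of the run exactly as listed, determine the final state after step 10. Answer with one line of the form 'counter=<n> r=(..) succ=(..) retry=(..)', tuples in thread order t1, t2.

counter=9 r=(7,8) succ=(2,1) retry=(1,1)

state after step 3 := counter=7 r=(8,0) succ=(1,0) retry=(0,0)
step 4 (t1 CAS): counter=7 r=(8,0) succ=(1,0) retry=(1,0)
step 5 (t1 LOAD): counter=7 r=(7,0) succ=(1,0) retry=(1,0)
step 6 (t2 LOAD): counter=7 r=(7,7) succ=(1,0) retry=(1,0)
step 7 (t1 CAS): counter=8 r=(7,7) succ=(2,0) retry=(1,0)
step 8 (t2 CAS): counter=8 r=(7,7) succ=(2,0) retry=(1,1)
step 9 (t2 LOAD): counter=8 r=(7,8) succ=(2,0) retry=(1,1)
step 10 (t2 CAS): counter=9 r=(7,8) succ=(2,1) retry=(1,1)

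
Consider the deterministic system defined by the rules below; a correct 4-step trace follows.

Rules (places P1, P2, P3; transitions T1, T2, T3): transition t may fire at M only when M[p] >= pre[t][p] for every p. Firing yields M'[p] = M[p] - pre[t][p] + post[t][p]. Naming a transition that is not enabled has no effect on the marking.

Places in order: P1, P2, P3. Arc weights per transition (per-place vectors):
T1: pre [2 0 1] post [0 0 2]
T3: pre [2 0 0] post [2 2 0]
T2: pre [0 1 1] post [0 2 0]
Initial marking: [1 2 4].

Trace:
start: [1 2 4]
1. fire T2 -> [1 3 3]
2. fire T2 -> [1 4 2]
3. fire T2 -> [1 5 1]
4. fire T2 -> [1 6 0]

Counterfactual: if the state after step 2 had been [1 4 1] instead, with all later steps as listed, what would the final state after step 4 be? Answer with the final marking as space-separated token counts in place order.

state after step 2 := [1 4 1]
3. fire T2 -> [1 5 0]
4. fire T2 -> [1 5 0]

1 5 0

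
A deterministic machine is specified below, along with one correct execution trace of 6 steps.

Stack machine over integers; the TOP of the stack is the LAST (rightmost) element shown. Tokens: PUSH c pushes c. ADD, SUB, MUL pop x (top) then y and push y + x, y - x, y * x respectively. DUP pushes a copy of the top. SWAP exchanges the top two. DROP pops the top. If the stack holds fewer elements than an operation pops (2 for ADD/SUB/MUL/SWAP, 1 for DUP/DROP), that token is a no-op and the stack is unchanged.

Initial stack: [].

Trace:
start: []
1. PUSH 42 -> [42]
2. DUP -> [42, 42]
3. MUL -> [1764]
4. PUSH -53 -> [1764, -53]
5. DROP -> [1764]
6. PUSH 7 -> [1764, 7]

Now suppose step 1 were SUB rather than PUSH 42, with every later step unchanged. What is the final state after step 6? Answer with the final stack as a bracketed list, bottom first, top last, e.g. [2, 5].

(re-executing from step 1 with the substitution; state before step 1: [])
1. SUB -> []
2. DUP -> []
3. MUL -> []
4. PUSH -53 -> [-53]
5. DROP -> []
6. PUSH 7 -> [7]

[7]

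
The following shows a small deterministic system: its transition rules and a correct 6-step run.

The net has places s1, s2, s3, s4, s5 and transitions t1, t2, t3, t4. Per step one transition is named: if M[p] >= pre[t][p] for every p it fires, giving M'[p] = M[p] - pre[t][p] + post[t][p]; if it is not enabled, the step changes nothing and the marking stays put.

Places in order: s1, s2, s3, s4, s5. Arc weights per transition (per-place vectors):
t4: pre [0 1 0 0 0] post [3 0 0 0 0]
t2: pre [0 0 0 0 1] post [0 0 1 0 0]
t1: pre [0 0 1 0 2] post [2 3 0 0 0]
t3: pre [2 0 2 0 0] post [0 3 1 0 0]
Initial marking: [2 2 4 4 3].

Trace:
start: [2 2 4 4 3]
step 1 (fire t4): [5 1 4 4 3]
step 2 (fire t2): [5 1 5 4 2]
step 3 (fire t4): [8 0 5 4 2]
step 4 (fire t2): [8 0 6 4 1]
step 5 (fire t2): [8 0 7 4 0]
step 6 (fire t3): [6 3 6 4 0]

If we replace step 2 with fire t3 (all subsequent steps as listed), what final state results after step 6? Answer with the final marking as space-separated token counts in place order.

4 6 4 4 1

(re-executing from step 2 with the substitution; state before step 2: [5 1 4 4 3])
step 2 (fire t3): [3 4 3 4 3]
step 3 (fire t4): [6 3 3 4 3]
step 4 (fire t2): [6 3 4 4 2]
step 5 (fire t2): [6 3 5 4 1]
step 6 (fire t3): [4 6 4 4 1]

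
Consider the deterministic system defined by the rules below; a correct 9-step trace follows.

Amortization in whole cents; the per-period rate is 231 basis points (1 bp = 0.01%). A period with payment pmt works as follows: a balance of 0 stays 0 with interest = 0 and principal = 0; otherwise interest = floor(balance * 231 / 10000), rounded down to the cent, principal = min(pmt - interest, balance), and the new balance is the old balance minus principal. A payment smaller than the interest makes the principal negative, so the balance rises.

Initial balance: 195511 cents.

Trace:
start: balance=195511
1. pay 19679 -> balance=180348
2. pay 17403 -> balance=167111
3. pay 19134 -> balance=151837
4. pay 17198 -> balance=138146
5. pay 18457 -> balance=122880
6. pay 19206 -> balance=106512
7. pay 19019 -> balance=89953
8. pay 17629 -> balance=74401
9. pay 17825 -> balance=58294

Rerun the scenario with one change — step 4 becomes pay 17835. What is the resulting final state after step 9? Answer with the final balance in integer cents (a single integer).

57581

(re-executing from step 4 with the substitution; state before step 4: balance=151837)
4. pay 17835 -> balance=137509
5. pay 18457 -> balance=122228
6. pay 19206 -> balance=105845
7. pay 19019 -> balance=89271
8. pay 17629 -> balance=73704
9. pay 17825 -> balance=57581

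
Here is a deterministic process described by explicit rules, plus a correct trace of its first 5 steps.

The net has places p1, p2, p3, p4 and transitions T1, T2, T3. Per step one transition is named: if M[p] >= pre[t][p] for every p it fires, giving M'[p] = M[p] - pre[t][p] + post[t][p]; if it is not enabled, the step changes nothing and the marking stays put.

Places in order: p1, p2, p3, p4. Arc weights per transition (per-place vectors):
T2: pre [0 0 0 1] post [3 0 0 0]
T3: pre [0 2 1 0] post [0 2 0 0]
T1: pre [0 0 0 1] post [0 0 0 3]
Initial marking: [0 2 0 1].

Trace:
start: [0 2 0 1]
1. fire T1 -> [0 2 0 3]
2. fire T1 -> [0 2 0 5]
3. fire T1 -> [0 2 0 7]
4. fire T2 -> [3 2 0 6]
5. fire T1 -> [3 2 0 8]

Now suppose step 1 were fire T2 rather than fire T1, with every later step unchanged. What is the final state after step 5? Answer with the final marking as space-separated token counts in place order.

(re-executing from step 1 with the substitution; state before step 1: [0 2 0 1])
1. fire T2 -> [3 2 0 0]
2. fire T1 -> [3 2 0 0]
3. fire T1 -> [3 2 0 0]
4. fire T2 -> [3 2 0 0]
5. fire T1 -> [3 2 0 0]

3 2 0 0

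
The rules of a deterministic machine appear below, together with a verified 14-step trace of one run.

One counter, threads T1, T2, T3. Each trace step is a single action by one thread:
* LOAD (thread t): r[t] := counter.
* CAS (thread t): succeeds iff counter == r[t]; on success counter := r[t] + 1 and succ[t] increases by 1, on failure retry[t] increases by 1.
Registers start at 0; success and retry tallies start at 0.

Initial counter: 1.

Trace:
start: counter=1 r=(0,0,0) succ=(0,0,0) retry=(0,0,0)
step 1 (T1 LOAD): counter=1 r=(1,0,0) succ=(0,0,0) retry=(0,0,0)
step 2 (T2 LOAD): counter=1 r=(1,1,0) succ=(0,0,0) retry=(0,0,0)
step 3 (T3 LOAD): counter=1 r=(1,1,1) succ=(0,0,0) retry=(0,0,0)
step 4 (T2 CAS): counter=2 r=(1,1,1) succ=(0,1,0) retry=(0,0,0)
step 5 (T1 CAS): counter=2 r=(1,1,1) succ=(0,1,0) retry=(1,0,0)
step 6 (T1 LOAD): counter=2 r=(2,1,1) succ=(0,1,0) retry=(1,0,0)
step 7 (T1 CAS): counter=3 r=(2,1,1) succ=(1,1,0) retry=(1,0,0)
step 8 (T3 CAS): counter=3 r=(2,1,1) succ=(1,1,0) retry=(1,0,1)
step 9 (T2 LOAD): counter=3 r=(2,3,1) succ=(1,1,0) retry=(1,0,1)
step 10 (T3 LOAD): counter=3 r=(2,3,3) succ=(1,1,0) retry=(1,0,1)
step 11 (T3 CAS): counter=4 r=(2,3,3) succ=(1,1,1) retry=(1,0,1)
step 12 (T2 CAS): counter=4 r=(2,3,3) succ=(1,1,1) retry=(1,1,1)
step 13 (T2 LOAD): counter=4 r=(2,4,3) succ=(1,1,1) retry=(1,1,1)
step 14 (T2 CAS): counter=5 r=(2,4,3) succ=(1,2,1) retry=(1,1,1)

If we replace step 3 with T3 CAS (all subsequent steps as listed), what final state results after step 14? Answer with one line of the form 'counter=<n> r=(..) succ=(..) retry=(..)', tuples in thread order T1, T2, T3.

(re-executing from step 3 with the substitution; state before step 3: counter=1 r=(1,1,0) succ=(0,0,0) retry=(0,0,0))
step 3 (T3 CAS): counter=1 r=(1,1,0) succ=(0,0,0) retry=(0,0,1)
step 4 (T2 CAS): counter=2 r=(1,1,0) succ=(0,1,0) retry=(0,0,1)
step 5 (T1 CAS): counter=2 r=(1,1,0) succ=(0,1,0) retry=(1,0,1)
step 6 (T1 LOAD): counter=2 r=(2,1,0) succ=(0,1,0) retry=(1,0,1)
step 7 (T1 CAS): counter=3 r=(2,1,0) succ=(1,1,0) retry=(1,0,1)
step 8 (T3 CAS): counter=3 r=(2,1,0) succ=(1,1,0) retry=(1,0,2)
step 9 (T2 LOAD): counter=3 r=(2,3,0) succ=(1,1,0) retry=(1,0,2)
step 10 (T3 LOAD): counter=3 r=(2,3,3) succ=(1,1,0) retry=(1,0,2)
step 11 (T3 CAS): counter=4 r=(2,3,3) succ=(1,1,1) retry=(1,0,2)
step 12 (T2 CAS): counter=4 r=(2,3,3) succ=(1,1,1) retry=(1,1,2)
step 13 (T2 LOAD): counter=4 r=(2,4,3) succ=(1,1,1) retry=(1,1,2)
step 14 (T2 CAS): counter=5 r=(2,4,3) succ=(1,2,1) retry=(1,1,2)

counter=5 r=(2,4,3) succ=(1,2,1) retry=(1,1,2)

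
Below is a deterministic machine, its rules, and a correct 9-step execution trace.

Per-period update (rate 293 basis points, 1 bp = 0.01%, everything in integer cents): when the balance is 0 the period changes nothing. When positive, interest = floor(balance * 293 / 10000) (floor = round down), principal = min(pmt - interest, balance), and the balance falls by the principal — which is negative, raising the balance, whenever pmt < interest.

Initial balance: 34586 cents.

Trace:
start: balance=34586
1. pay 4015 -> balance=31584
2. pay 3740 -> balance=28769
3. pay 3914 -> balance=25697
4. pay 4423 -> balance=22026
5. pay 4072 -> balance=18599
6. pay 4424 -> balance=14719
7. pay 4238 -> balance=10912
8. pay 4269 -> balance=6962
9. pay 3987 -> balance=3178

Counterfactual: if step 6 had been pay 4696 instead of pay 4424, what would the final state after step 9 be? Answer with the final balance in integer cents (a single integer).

(re-executing from step 6 with the substitution; state before step 6: balance=18599)
6. pay 4696 -> balance=14447
7. pay 4238 -> balance=10632
8. pay 4269 -> balance=6674
9. pay 3987 -> balance=2882

2882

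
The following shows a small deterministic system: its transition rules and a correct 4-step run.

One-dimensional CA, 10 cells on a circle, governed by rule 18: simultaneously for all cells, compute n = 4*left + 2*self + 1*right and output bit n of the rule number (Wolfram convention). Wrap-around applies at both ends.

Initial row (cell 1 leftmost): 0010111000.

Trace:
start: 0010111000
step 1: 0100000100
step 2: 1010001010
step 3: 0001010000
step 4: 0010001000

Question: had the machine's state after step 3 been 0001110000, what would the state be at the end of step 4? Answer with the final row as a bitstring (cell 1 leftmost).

state after step 3 := 0001110000
step 4: 0010001000

0010001000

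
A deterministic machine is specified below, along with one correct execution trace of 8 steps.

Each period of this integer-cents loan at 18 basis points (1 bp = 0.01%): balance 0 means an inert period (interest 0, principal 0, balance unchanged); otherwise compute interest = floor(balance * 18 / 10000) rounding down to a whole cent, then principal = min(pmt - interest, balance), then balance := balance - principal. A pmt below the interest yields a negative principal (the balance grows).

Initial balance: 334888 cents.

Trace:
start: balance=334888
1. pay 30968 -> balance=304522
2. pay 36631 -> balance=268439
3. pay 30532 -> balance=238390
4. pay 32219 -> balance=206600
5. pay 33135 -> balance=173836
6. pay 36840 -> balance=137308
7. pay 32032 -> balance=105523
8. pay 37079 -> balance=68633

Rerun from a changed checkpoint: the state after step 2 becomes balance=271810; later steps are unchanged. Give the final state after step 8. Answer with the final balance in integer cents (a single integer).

72042

state after step 2 := balance=271810
3. pay 30532 -> balance=241767
4. pay 32219 -> balance=209983
5. pay 33135 -> balance=177225
6. pay 36840 -> balance=140704
7. pay 32032 -> balance=108925
8. pay 37079 -> balance=72042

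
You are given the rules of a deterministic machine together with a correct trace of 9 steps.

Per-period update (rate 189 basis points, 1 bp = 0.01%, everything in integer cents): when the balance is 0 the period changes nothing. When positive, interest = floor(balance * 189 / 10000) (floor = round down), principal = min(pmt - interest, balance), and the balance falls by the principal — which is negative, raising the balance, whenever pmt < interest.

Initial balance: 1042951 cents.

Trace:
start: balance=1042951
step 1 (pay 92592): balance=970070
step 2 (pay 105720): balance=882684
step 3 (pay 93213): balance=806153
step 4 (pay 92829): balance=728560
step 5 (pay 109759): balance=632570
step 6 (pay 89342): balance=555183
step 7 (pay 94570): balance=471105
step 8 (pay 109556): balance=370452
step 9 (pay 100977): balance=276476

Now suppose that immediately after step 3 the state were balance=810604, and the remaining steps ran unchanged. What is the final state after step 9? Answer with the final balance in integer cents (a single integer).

state after step 3 := balance=810604
step 4 (pay 92829): balance=733095
step 5 (pay 109759): balance=637191
step 6 (pay 89342): balance=559891
step 7 (pay 94570): balance=475902
step 8 (pay 109556): balance=375340
step 9 (pay 100977): balance=281456

281456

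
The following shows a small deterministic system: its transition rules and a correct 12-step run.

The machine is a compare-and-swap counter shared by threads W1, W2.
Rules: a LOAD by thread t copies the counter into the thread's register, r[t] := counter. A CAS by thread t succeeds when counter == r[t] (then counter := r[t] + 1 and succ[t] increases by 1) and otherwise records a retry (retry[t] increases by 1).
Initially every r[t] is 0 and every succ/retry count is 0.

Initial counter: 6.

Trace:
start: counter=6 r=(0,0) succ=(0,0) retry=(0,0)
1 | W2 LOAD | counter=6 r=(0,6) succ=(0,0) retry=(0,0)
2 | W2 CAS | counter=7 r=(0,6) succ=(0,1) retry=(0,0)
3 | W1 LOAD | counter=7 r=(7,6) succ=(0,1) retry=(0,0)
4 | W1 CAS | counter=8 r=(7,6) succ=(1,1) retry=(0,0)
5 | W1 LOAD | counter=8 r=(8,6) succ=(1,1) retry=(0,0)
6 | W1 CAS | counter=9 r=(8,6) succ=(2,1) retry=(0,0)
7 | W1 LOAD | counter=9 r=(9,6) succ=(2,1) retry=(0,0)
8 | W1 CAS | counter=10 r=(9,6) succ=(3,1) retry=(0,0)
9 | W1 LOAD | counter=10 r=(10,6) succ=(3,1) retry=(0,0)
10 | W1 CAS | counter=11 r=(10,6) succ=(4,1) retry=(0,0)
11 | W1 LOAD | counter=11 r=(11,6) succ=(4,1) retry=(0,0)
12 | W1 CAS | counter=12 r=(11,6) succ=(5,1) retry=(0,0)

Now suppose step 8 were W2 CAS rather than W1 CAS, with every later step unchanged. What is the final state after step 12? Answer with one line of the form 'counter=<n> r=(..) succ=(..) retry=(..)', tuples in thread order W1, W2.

(re-executing from step 8 with the substitution; state before step 8: counter=9 r=(9,6) succ=(2,1) retry=(0,0))
8 | W2 CAS | counter=9 r=(9,6) succ=(2,1) retry=(0,1)
9 | W1 LOAD | counter=9 r=(9,6) succ=(2,1) retry=(0,1)
10 | W1 CAS | counter=10 r=(9,6) succ=(3,1) retry=(0,1)
11 | W1 LOAD | counter=10 r=(10,6) succ=(3,1) retry=(0,1)
12 | W1 CAS | counter=11 r=(10,6) succ=(4,1) retry=(0,1)

counter=11 r=(10,6) succ=(4,1) retry=(0,1)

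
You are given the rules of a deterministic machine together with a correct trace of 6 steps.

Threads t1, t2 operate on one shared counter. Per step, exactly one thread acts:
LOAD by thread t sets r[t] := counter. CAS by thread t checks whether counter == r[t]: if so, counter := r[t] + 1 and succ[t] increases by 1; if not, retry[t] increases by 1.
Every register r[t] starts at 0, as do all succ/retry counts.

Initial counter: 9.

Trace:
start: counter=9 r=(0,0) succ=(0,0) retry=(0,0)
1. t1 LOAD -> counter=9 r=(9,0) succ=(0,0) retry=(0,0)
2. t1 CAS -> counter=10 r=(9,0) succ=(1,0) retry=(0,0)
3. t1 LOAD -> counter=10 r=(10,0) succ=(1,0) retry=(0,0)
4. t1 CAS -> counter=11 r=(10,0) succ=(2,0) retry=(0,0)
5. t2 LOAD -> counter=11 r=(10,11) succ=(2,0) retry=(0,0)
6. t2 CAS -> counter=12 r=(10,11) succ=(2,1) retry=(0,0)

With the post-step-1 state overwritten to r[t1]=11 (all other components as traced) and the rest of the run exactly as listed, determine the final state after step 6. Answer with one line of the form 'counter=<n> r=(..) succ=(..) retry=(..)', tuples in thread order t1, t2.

counter=11 r=(9,10) succ=(1,1) retry=(1,0)

state after step 1 := counter=9 r=(11,0) succ=(0,0) retry=(0,0)
2. t1 CAS -> counter=9 r=(11,0) succ=(0,0) retry=(1,0)
3. t1 LOAD -> counter=9 r=(9,0) succ=(0,0) retry=(1,0)
4. t1 CAS -> counter=10 r=(9,0) succ=(1,0) retry=(1,0)
5. t2 LOAD -> counter=10 r=(9,10) succ=(1,0) retry=(1,0)
6. t2 CAS -> counter=11 r=(9,10) succ=(1,1) retry=(1,0)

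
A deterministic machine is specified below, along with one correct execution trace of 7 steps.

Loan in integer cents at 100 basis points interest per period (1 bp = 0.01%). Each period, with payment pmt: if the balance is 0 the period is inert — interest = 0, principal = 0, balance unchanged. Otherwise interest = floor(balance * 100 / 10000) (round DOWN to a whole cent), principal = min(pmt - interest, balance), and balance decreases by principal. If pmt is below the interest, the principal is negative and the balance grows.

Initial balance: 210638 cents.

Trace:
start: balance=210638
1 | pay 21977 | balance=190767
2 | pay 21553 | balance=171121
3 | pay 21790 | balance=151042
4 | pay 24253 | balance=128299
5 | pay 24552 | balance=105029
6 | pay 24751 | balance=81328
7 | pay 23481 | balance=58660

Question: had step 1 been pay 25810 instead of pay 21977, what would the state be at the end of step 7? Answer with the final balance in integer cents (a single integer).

(re-executing from step 1 with the substitution; state before step 1: balance=210638)
1 | pay 25810 | balance=186934
2 | pay 21553 | balance=167250
3 | pay 21790 | balance=147132
4 | pay 24253 | balance=124350
5 | pay 24552 | balance=101041
6 | pay 24751 | balance=77300
7 | pay 23481 | balance=54592

54592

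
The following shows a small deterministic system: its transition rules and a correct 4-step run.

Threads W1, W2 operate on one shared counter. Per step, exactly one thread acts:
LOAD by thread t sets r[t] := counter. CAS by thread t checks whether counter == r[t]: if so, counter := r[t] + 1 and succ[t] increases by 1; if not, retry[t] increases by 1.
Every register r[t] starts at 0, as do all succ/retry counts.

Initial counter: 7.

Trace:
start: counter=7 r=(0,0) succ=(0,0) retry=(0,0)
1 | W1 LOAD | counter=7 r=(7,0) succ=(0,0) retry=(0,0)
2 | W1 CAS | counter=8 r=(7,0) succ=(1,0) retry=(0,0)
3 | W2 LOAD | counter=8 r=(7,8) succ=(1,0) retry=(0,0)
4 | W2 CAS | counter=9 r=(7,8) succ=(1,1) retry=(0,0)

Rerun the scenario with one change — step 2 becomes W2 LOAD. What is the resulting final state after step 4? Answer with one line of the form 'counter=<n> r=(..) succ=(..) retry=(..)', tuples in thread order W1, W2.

(re-executing from step 2 with the substitution; state before step 2: counter=7 r=(7,0) succ=(0,0) retry=(0,0))
2 | W2 LOAD | counter=7 r=(7,7) succ=(0,0) retry=(0,0)
3 | W2 LOAD | counter=7 r=(7,7) succ=(0,0) retry=(0,0)
4 | W2 CAS | counter=8 r=(7,7) succ=(0,1) retry=(0,0)

counter=8 r=(7,7) succ=(0,1) retry=(0,0)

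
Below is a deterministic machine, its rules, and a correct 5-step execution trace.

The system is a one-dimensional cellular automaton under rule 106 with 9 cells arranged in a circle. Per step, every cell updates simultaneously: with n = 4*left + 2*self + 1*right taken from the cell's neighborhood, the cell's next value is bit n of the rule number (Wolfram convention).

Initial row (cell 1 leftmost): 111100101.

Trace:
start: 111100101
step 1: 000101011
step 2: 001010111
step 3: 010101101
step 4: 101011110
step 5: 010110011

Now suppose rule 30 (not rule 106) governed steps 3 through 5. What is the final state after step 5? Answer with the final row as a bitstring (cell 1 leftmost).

010110100

(re-executing steps 3..5 under rule 30; state before step 3: 001010111)
step 3: 111010100
step 4: 100010111
step 5: 010110100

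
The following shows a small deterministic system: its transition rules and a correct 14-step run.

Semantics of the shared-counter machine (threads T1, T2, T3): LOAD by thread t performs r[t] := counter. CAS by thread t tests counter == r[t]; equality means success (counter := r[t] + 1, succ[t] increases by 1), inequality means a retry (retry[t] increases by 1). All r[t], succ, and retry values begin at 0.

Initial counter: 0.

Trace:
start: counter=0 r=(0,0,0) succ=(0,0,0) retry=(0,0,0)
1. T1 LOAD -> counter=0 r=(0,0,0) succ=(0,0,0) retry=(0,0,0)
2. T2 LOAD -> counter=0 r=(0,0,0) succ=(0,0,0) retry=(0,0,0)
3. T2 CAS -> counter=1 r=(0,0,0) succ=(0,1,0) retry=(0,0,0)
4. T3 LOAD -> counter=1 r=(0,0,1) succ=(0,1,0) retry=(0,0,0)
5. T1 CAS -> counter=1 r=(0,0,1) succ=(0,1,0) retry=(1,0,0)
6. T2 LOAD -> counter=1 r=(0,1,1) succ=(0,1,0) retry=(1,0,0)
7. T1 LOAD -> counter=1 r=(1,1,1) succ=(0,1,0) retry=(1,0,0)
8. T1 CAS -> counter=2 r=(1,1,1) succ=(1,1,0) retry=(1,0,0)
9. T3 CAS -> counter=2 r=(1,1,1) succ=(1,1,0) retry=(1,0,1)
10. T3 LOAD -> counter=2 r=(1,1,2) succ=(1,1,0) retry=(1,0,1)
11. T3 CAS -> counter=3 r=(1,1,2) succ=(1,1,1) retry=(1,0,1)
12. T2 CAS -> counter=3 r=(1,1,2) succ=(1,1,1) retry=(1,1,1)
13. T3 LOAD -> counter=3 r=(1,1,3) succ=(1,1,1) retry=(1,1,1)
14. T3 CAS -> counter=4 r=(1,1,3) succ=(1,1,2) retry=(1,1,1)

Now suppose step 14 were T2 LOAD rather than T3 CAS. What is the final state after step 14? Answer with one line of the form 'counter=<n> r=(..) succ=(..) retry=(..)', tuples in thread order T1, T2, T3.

counter=3 r=(1,3,3) succ=(1,1,1) retry=(1,1,1)

(re-executing from step 14 with the substitution; state before step 14: counter=3 r=(1,1,3) succ=(1,1,1) retry=(1,1,1))
14. T2 LOAD -> counter=3 r=(1,3,3) succ=(1,1,1) retry=(1,1,1)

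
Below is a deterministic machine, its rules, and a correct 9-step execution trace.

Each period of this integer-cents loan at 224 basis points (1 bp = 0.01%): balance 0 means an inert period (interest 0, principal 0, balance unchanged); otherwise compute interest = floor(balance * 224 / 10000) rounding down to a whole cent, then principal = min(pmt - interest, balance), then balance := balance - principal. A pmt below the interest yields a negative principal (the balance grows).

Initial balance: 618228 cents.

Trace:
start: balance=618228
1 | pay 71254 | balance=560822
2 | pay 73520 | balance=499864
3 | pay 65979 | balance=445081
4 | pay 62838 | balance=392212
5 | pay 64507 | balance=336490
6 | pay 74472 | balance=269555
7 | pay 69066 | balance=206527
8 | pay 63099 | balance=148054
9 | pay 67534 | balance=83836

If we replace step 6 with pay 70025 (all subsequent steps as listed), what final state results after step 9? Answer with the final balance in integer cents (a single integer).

(re-executing from step 6 with the substitution; state before step 6: balance=336490)
6 | pay 70025 | balance=274002
7 | pay 69066 | balance=211073
8 | pay 63099 | balance=152702
9 | pay 67534 | balance=88588

88588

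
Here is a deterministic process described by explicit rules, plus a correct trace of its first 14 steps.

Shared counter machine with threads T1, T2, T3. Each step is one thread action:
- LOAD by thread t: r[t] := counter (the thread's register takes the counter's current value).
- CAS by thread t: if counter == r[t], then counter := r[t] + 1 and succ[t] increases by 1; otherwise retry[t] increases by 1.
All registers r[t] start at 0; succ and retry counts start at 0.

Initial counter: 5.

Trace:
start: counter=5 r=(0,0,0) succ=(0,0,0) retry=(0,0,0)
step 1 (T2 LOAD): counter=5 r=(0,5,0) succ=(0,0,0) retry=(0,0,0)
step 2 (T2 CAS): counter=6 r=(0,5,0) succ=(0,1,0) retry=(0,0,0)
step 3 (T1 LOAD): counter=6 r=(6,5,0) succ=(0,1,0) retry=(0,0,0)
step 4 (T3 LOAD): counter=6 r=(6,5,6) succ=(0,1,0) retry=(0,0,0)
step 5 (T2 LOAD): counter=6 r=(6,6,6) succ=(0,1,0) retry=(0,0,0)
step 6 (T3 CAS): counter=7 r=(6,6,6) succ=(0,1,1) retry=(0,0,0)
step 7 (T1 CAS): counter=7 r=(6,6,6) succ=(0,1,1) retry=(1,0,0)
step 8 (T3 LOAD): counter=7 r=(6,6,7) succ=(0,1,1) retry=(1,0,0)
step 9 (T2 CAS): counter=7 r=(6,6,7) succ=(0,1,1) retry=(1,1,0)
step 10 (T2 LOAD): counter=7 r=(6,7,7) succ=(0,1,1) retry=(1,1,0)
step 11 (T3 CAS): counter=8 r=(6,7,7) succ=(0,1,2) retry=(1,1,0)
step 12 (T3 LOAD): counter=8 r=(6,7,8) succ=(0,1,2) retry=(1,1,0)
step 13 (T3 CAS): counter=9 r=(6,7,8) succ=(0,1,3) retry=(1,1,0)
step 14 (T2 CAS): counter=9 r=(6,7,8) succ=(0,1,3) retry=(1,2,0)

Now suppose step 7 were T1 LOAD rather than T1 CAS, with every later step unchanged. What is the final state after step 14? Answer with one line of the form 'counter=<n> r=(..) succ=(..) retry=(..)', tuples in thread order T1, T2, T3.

counter=9 r=(7,7,8) succ=(0,1,3) retry=(0,2,0)

(re-executing from step 7 with the substitution; state before step 7: counter=7 r=(6,6,6) succ=(0,1,1) retry=(0,0,0))
step 7 (T1 LOAD): counter=7 r=(7,6,6) succ=(0,1,1) retry=(0,0,0)
step 8 (T3 LOAD): counter=7 r=(7,6,7) succ=(0,1,1) retry=(0,0,0)
step 9 (T2 CAS): counter=7 r=(7,6,7) succ=(0,1,1) retry=(0,1,0)
step 10 (T2 LOAD): counter=7 r=(7,7,7) succ=(0,1,1) retry=(0,1,0)
step 11 (T3 CAS): counter=8 r=(7,7,7) succ=(0,1,2) retry=(0,1,0)
step 12 (T3 LOAD): counter=8 r=(7,7,8) succ=(0,1,2) retry=(0,1,0)
step 13 (T3 CAS): counter=9 r=(7,7,8) succ=(0,1,3) retry=(0,1,0)
step 14 (T2 CAS): counter=9 r=(7,7,8) succ=(0,1,3) retry=(0,2,0)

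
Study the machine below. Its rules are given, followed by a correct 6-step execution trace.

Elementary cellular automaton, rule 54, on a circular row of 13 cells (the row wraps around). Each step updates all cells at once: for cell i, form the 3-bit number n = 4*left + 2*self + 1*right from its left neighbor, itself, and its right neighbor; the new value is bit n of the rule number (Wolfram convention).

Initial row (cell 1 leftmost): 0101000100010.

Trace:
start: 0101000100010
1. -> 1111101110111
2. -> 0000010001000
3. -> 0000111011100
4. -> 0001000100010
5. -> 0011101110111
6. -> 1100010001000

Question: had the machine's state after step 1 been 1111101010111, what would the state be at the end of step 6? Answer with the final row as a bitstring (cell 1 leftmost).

1111011111011

state after step 1 := 1111101010111
2. -> 0000011111000
3. -> 0000100000100
4. -> 0001110001110
5. -> 0010001010001
6. -> 1111011111011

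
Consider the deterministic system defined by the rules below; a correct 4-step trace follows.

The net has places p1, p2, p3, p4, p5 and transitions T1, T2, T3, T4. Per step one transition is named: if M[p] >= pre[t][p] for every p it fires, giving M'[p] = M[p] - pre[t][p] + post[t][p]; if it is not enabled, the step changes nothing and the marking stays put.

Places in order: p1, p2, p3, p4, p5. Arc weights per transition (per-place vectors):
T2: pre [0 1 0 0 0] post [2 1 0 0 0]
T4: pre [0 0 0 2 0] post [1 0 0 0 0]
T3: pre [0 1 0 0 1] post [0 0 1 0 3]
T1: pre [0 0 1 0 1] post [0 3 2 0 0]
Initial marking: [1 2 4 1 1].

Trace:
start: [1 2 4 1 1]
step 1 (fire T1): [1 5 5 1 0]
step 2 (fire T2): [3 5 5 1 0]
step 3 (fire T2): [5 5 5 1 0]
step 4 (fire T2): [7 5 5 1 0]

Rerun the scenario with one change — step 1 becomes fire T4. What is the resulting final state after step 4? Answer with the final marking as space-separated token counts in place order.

(re-executing from step 1 with the substitution; state before step 1: [1 2 4 1 1])
step 1 (fire T4): [1 2 4 1 1]
step 2 (fire T2): [3 2 4 1 1]
step 3 (fire T2): [5 2 4 1 1]
step 4 (fire T2): [7 2 4 1 1]

7 2 4 1 1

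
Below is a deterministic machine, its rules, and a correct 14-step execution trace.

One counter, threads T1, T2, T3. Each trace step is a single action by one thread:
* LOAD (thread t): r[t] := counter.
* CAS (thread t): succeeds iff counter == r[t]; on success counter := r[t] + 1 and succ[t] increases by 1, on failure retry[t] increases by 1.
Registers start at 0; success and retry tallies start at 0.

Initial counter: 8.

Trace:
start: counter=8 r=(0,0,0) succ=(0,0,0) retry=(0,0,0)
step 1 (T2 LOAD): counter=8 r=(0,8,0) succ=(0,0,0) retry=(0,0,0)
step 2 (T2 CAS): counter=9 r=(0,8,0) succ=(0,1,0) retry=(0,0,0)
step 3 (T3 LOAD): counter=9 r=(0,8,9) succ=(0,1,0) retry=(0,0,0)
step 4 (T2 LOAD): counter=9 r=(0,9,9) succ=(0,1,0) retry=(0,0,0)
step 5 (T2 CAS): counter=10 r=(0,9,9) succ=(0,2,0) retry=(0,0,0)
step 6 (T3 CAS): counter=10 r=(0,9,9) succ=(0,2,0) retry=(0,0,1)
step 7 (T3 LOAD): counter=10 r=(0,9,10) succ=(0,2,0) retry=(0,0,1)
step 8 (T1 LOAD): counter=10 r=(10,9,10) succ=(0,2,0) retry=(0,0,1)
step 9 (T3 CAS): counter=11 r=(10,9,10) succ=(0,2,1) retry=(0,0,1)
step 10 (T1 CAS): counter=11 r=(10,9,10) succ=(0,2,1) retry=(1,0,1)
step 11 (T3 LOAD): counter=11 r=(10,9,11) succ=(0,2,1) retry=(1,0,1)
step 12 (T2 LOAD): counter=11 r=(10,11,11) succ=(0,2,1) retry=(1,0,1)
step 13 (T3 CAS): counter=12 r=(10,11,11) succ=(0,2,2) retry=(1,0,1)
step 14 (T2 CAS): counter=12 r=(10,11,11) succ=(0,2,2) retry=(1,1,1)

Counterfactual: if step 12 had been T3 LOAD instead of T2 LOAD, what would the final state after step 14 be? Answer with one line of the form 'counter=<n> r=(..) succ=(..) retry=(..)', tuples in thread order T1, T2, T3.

counter=12 r=(10,9,11) succ=(0,2,2) retry=(1,1,1)

(re-executing from step 12 with the substitution; state before step 12: counter=11 r=(10,9,11) succ=(0,2,1) retry=(1,0,1))
step 12 (T3 LOAD): counter=11 r=(10,9,11) succ=(0,2,1) retry=(1,0,1)
step 13 (T3 CAS): counter=12 r=(10,9,11) succ=(0,2,2) retry=(1,0,1)
step 14 (T2 CAS): counter=12 r=(10,9,11) succ=(0,2,2) retry=(1,1,1)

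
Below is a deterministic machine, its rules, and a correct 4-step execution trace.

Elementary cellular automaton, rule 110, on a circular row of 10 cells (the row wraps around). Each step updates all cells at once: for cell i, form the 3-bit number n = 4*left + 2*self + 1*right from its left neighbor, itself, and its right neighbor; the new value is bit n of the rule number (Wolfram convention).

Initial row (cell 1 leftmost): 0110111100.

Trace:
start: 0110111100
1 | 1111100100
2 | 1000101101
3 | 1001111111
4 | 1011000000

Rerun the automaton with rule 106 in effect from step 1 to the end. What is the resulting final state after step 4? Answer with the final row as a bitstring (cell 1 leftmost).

(re-executing steps 1..4 under rule 106; state before step 1: 0110111100)
1 | 1111100100
2 | 1000101001
3 | 1001010011
4 | 1010100110

1010100110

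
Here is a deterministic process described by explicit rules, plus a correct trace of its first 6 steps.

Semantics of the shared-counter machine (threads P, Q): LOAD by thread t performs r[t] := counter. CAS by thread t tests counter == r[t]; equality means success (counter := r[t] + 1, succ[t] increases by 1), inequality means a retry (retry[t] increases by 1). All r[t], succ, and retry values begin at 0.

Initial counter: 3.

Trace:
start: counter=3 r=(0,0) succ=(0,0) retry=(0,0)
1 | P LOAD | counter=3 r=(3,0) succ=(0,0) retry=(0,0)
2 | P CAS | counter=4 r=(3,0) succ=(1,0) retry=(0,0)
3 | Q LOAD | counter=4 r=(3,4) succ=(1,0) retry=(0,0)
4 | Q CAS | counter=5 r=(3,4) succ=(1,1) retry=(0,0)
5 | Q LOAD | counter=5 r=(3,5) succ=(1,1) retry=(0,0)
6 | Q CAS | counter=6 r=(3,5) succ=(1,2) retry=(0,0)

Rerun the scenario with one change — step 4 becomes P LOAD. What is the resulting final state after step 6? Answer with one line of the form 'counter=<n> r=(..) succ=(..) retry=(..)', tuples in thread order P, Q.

counter=5 r=(4,4) succ=(1,1) retry=(0,0)

(re-executing from step 4 with the substitution; state before step 4: counter=4 r=(3,4) succ=(1,0) retry=(0,0))
4 | P LOAD | counter=4 r=(4,4) succ=(1,0) retry=(0,0)
5 | Q LOAD | counter=4 r=(4,4) succ=(1,0) retry=(0,0)
6 | Q CAS | counter=5 r=(4,4) succ=(1,1) retry=(0,0)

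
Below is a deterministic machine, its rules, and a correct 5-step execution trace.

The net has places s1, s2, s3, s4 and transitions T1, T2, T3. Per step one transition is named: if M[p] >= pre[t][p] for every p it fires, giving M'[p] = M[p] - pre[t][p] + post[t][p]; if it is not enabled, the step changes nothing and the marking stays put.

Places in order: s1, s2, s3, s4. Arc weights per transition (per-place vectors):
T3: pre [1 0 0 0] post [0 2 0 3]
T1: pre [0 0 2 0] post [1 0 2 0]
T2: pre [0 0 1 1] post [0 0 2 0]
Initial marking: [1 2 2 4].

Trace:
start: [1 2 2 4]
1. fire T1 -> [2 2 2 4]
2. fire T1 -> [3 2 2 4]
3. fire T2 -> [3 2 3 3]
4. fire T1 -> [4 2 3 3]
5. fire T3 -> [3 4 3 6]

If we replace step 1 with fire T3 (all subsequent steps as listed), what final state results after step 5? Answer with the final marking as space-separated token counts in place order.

1 6 3 9

(re-executing from step 1 with the substitution; state before step 1: [1 2 2 4])
1. fire T3 -> [0 4 2 7]
2. fire T1 -> [1 4 2 7]
3. fire T2 -> [1 4 3 6]
4. fire T1 -> [2 4 3 6]
5. fire T3 -> [1 6 3 9]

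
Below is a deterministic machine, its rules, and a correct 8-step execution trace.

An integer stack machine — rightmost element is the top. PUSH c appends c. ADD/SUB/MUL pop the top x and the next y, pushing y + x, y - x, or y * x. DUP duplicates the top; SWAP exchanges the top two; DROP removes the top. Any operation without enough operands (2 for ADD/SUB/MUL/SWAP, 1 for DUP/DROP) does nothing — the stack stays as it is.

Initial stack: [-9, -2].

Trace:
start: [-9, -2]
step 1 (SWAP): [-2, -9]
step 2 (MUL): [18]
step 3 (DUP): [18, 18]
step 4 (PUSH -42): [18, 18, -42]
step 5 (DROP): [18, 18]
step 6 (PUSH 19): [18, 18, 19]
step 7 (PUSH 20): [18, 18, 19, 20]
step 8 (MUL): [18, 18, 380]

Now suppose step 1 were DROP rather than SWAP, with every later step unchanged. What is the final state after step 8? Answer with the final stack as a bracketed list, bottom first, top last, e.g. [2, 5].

(re-executing from step 1 with the substitution; state before step 1: [-9, -2])
step 1 (DROP): [-9]
step 2 (MUL): [-9]
step 3 (DUP): [-9, -9]
step 4 (PUSH -42): [-9, -9, -42]
step 5 (DROP): [-9, -9]
step 6 (PUSH 19): [-9, -9, 19]
step 7 (PUSH 20): [-9, -9, 19, 20]
step 8 (MUL): [-9, -9, 380]

[-9, -9, 380]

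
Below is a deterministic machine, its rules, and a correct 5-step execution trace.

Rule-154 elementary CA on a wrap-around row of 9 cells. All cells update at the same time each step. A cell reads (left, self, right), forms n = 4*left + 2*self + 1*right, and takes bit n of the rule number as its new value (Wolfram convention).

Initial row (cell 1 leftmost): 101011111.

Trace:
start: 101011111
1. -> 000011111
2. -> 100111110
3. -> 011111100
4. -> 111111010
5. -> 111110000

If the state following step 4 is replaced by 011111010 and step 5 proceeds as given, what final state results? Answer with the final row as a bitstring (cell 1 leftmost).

111110001

state after step 4 := 011111010
5. -> 111110001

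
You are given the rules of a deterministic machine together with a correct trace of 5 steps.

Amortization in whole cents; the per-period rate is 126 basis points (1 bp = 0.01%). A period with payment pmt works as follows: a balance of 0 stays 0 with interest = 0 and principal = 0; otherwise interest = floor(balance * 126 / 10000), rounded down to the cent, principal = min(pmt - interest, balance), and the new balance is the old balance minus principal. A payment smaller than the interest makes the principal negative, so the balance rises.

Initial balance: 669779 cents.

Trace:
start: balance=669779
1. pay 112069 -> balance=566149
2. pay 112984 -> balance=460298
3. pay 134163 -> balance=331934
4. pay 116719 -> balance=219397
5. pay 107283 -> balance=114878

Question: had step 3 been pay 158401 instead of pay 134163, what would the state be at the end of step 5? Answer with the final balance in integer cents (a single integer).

90025

(re-executing from step 3 with the substitution; state before step 3: balance=460298)
3. pay 158401 -> balance=307696
4. pay 116719 -> balance=194853
5. pay 107283 -> balance=90025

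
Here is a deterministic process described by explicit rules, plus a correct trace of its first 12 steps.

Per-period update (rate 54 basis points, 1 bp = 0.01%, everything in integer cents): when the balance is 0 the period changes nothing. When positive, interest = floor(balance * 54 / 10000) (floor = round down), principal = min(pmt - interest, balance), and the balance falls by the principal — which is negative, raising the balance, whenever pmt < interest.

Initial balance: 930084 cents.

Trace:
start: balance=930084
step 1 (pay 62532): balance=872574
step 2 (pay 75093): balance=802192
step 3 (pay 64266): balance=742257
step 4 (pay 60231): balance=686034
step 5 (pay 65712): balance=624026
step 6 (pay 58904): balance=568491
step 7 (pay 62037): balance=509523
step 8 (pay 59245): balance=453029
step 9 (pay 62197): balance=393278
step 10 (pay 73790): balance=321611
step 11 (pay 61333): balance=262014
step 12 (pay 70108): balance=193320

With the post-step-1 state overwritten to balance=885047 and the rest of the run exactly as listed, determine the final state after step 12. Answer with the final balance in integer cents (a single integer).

206558

state after step 1 := balance=885047
step 2 (pay 75093): balance=814733
step 3 (pay 64266): balance=754866
step 4 (pay 60231): balance=698711
step 5 (pay 65712): balance=636772
step 6 (pay 58904): balance=581306
step 7 (pay 62037): balance=522408
step 8 (pay 59245): balance=465984
step 9 (pay 62197): balance=406303
step 10 (pay 73790): balance=334707
step 11 (pay 61333): balance=275181
step 12 (pay 70108): balance=206558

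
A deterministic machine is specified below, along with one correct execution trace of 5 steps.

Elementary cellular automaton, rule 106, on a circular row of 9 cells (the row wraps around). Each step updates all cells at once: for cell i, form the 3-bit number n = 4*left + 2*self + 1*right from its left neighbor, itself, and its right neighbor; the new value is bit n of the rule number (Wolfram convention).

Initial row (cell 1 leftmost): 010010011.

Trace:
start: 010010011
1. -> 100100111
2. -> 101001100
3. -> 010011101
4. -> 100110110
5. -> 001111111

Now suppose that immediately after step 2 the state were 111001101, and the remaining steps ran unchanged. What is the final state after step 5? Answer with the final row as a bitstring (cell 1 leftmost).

state after step 2 := 111001101
3. -> 001011111
4. -> 010110001
5. -> 101110010

101110010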